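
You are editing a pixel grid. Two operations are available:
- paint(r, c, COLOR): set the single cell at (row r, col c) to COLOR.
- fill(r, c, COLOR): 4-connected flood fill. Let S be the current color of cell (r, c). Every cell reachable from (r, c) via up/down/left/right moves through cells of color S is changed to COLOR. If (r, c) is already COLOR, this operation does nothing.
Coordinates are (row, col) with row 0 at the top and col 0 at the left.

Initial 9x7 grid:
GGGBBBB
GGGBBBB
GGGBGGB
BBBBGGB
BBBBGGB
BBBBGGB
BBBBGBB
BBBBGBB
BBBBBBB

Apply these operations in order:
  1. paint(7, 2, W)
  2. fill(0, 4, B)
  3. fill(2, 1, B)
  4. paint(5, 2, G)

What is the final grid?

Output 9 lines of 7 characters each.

Answer: BBBBBBB
BBBBBBB
BBBBGGB
BBBBGGB
BBBBGGB
BBGBGGB
BBBBGBB
BBWBGBB
BBBBBBB

Derivation:
After op 1 paint(7,2,W):
GGGBBBB
GGGBBBB
GGGBGGB
BBBBGGB
BBBBGGB
BBBBGGB
BBBBGBB
BBWBGBB
BBBBBBB
After op 2 fill(0,4,B) [0 cells changed]:
GGGBBBB
GGGBBBB
GGGBGGB
BBBBGGB
BBBBGGB
BBBBGGB
BBBBGBB
BBWBGBB
BBBBBBB
After op 3 fill(2,1,B) [9 cells changed]:
BBBBBBB
BBBBBBB
BBBBGGB
BBBBGGB
BBBBGGB
BBBBGGB
BBBBGBB
BBWBGBB
BBBBBBB
After op 4 paint(5,2,G):
BBBBBBB
BBBBBBB
BBBBGGB
BBBBGGB
BBBBGGB
BBGBGGB
BBBBGBB
BBWBGBB
BBBBBBB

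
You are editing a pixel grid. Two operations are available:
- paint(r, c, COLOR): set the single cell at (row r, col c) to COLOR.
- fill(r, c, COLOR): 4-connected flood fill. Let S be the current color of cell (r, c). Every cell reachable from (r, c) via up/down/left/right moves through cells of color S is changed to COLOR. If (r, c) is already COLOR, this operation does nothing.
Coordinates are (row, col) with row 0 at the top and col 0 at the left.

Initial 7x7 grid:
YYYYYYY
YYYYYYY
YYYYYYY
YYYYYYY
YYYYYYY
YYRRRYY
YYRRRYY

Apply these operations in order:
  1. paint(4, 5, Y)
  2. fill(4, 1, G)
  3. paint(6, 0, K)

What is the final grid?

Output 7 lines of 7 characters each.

After op 1 paint(4,5,Y):
YYYYYYY
YYYYYYY
YYYYYYY
YYYYYYY
YYYYYYY
YYRRRYY
YYRRRYY
After op 2 fill(4,1,G) [43 cells changed]:
GGGGGGG
GGGGGGG
GGGGGGG
GGGGGGG
GGGGGGG
GGRRRGG
GGRRRGG
After op 3 paint(6,0,K):
GGGGGGG
GGGGGGG
GGGGGGG
GGGGGGG
GGGGGGG
GGRRRGG
KGRRRGG

Answer: GGGGGGG
GGGGGGG
GGGGGGG
GGGGGGG
GGGGGGG
GGRRRGG
KGRRRGG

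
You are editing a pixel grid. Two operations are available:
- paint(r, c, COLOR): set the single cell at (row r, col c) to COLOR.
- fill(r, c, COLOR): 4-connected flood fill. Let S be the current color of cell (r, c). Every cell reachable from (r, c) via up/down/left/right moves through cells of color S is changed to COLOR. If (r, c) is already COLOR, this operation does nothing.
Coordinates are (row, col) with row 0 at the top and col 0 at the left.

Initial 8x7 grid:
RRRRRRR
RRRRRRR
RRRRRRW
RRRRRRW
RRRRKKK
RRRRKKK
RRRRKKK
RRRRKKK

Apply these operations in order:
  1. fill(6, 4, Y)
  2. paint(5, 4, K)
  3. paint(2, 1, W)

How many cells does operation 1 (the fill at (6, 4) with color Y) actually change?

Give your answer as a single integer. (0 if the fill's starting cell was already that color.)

Answer: 12

Derivation:
After op 1 fill(6,4,Y) [12 cells changed]:
RRRRRRR
RRRRRRR
RRRRRRW
RRRRRRW
RRRRYYY
RRRRYYY
RRRRYYY
RRRRYYY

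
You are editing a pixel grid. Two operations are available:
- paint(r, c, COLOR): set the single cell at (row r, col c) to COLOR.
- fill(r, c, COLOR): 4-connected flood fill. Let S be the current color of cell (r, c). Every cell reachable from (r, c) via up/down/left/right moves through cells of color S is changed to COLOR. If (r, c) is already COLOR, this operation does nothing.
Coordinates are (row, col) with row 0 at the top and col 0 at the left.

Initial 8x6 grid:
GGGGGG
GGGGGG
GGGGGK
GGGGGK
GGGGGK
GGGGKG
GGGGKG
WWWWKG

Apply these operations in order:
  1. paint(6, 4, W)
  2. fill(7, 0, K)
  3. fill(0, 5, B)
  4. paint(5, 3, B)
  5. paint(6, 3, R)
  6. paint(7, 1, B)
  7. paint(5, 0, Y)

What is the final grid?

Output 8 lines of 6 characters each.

After op 1 paint(6,4,W):
GGGGGG
GGGGGG
GGGGGK
GGGGGK
GGGGGK
GGGGKG
GGGGWG
WWWWKG
After op 2 fill(7,0,K) [4 cells changed]:
GGGGGG
GGGGGG
GGGGGK
GGGGGK
GGGGGK
GGGGKG
GGGGWG
KKKKKG
After op 3 fill(0,5,B) [35 cells changed]:
BBBBBB
BBBBBB
BBBBBK
BBBBBK
BBBBBK
BBBBKG
BBBBWG
KKKKKG
After op 4 paint(5,3,B):
BBBBBB
BBBBBB
BBBBBK
BBBBBK
BBBBBK
BBBBKG
BBBBWG
KKKKKG
After op 5 paint(6,3,R):
BBBBBB
BBBBBB
BBBBBK
BBBBBK
BBBBBK
BBBBKG
BBBRWG
KKKKKG
After op 6 paint(7,1,B):
BBBBBB
BBBBBB
BBBBBK
BBBBBK
BBBBBK
BBBBKG
BBBRWG
KBKKKG
After op 7 paint(5,0,Y):
BBBBBB
BBBBBB
BBBBBK
BBBBBK
BBBBBK
YBBBKG
BBBRWG
KBKKKG

Answer: BBBBBB
BBBBBB
BBBBBK
BBBBBK
BBBBBK
YBBBKG
BBBRWG
KBKKKG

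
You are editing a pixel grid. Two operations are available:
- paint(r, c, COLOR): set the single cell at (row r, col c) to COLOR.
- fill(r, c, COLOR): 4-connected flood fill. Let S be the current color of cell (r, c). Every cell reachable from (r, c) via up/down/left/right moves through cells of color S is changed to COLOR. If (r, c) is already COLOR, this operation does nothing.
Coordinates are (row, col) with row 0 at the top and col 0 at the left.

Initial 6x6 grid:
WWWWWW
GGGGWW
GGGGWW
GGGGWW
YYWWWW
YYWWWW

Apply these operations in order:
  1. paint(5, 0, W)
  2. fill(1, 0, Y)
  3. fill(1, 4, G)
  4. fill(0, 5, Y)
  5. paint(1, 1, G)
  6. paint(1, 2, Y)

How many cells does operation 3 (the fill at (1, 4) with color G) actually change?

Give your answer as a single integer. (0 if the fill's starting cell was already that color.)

After op 1 paint(5,0,W):
WWWWWW
GGGGWW
GGGGWW
GGGGWW
YYWWWW
WYWWWW
After op 2 fill(1,0,Y) [12 cells changed]:
WWWWWW
YYYYWW
YYYYWW
YYYYWW
YYWWWW
WYWWWW
After op 3 fill(1,4,G) [20 cells changed]:
GGGGGG
YYYYGG
YYYYGG
YYYYGG
YYGGGG
WYGGGG

Answer: 20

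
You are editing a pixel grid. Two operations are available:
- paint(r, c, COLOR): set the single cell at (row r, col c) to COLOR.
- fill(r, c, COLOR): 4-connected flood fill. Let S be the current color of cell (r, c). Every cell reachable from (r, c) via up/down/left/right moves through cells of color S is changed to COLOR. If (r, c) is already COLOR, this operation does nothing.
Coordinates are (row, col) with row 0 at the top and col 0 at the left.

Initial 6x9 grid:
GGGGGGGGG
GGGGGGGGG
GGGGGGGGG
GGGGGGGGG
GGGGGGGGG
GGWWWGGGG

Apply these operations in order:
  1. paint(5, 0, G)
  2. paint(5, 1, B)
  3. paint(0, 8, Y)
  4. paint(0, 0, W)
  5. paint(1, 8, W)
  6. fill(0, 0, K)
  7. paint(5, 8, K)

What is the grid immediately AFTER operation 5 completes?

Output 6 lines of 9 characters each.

Answer: WGGGGGGGY
GGGGGGGGW
GGGGGGGGG
GGGGGGGGG
GGGGGGGGG
GBWWWGGGG

Derivation:
After op 1 paint(5,0,G):
GGGGGGGGG
GGGGGGGGG
GGGGGGGGG
GGGGGGGGG
GGGGGGGGG
GGWWWGGGG
After op 2 paint(5,1,B):
GGGGGGGGG
GGGGGGGGG
GGGGGGGGG
GGGGGGGGG
GGGGGGGGG
GBWWWGGGG
After op 3 paint(0,8,Y):
GGGGGGGGY
GGGGGGGGG
GGGGGGGGG
GGGGGGGGG
GGGGGGGGG
GBWWWGGGG
After op 4 paint(0,0,W):
WGGGGGGGY
GGGGGGGGG
GGGGGGGGG
GGGGGGGGG
GGGGGGGGG
GBWWWGGGG
After op 5 paint(1,8,W):
WGGGGGGGY
GGGGGGGGW
GGGGGGGGG
GGGGGGGGG
GGGGGGGGG
GBWWWGGGG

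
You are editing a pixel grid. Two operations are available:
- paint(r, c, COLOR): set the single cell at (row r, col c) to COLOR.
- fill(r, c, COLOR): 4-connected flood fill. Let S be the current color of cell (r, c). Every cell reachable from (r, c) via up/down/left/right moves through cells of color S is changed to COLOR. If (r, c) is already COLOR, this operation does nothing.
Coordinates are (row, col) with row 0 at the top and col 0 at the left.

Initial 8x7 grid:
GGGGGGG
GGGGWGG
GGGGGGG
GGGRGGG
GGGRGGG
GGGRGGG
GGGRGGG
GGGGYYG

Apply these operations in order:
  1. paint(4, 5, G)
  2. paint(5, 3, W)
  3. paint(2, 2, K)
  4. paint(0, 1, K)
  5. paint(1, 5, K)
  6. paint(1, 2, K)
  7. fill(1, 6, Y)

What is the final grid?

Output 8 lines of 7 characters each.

After op 1 paint(4,5,G):
GGGGGGG
GGGGWGG
GGGGGGG
GGGRGGG
GGGRGGG
GGGRGGG
GGGRGGG
GGGGYYG
After op 2 paint(5,3,W):
GGGGGGG
GGGGWGG
GGGGGGG
GGGRGGG
GGGRGGG
GGGWGGG
GGGRGGG
GGGGYYG
After op 3 paint(2,2,K):
GGGGGGG
GGGGWGG
GGKGGGG
GGGRGGG
GGGRGGG
GGGWGGG
GGGRGGG
GGGGYYG
After op 4 paint(0,1,K):
GKGGGGG
GGGGWGG
GGKGGGG
GGGRGGG
GGGRGGG
GGGWGGG
GGGRGGG
GGGGYYG
After op 5 paint(1,5,K):
GKGGGGG
GGGGWKG
GGKGGGG
GGGRGGG
GGGRGGG
GGGWGGG
GGGRGGG
GGGGYYG
After op 6 paint(1,2,K):
GKGGGGG
GGKGWKG
GGKGGGG
GGGRGGG
GGGRGGG
GGGWGGG
GGGRGGG
GGGGYYG
After op 7 fill(1,6,Y) [24 cells changed]:
GKYYYYY
GGKYWKY
GGKYYYY
GGGRYYY
GGGRYYY
GGGWYYY
GGGRYYY
GGGGYYY

Answer: GKYYYYY
GGKYWKY
GGKYYYY
GGGRYYY
GGGRYYY
GGGWYYY
GGGRYYY
GGGGYYY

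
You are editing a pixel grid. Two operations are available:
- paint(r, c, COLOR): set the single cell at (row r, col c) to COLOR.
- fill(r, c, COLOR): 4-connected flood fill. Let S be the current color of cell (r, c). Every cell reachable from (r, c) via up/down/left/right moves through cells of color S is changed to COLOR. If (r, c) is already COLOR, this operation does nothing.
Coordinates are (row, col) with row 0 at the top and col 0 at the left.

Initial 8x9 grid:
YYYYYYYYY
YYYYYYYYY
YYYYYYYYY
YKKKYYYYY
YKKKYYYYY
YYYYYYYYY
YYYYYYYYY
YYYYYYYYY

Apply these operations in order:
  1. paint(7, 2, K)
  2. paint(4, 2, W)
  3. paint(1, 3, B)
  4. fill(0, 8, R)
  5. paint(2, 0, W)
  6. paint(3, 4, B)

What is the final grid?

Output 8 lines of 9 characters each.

Answer: RRRRRRRRR
RRRBRRRRR
WRRRRRRRR
RKKKBRRRR
RKWKRRRRR
RRRRRRRRR
RRRRRRRRR
RRKRRRRRR

Derivation:
After op 1 paint(7,2,K):
YYYYYYYYY
YYYYYYYYY
YYYYYYYYY
YKKKYYYYY
YKKKYYYYY
YYYYYYYYY
YYYYYYYYY
YYKYYYYYY
After op 2 paint(4,2,W):
YYYYYYYYY
YYYYYYYYY
YYYYYYYYY
YKKKYYYYY
YKWKYYYYY
YYYYYYYYY
YYYYYYYYY
YYKYYYYYY
After op 3 paint(1,3,B):
YYYYYYYYY
YYYBYYYYY
YYYYYYYYY
YKKKYYYYY
YKWKYYYYY
YYYYYYYYY
YYYYYYYYY
YYKYYYYYY
After op 4 fill(0,8,R) [64 cells changed]:
RRRRRRRRR
RRRBRRRRR
RRRRRRRRR
RKKKRRRRR
RKWKRRRRR
RRRRRRRRR
RRRRRRRRR
RRKRRRRRR
After op 5 paint(2,0,W):
RRRRRRRRR
RRRBRRRRR
WRRRRRRRR
RKKKRRRRR
RKWKRRRRR
RRRRRRRRR
RRRRRRRRR
RRKRRRRRR
After op 6 paint(3,4,B):
RRRRRRRRR
RRRBRRRRR
WRRRRRRRR
RKKKBRRRR
RKWKRRRRR
RRRRRRRRR
RRRRRRRRR
RRKRRRRRR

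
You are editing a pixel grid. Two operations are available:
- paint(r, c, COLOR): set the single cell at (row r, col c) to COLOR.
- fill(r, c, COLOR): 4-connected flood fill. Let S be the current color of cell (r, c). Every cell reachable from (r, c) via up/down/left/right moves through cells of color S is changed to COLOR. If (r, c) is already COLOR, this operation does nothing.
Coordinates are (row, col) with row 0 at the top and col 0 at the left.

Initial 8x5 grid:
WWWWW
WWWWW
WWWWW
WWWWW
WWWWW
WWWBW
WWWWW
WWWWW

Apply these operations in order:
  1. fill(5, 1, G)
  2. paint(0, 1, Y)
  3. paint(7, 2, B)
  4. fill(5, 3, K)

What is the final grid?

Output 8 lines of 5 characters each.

After op 1 fill(5,1,G) [39 cells changed]:
GGGGG
GGGGG
GGGGG
GGGGG
GGGGG
GGGBG
GGGGG
GGGGG
After op 2 paint(0,1,Y):
GYGGG
GGGGG
GGGGG
GGGGG
GGGGG
GGGBG
GGGGG
GGGGG
After op 3 paint(7,2,B):
GYGGG
GGGGG
GGGGG
GGGGG
GGGGG
GGGBG
GGGGG
GGBGG
After op 4 fill(5,3,K) [1 cells changed]:
GYGGG
GGGGG
GGGGG
GGGGG
GGGGG
GGGKG
GGGGG
GGBGG

Answer: GYGGG
GGGGG
GGGGG
GGGGG
GGGGG
GGGKG
GGGGG
GGBGG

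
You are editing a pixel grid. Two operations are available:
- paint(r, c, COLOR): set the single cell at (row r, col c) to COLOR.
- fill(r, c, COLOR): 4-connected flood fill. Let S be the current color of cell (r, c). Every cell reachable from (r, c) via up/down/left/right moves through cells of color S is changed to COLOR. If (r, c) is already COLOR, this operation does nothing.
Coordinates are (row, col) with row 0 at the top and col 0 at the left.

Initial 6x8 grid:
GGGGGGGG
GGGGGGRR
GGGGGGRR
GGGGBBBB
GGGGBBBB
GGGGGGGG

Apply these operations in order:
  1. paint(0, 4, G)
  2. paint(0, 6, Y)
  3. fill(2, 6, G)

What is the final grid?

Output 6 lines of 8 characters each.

After op 1 paint(0,4,G):
GGGGGGGG
GGGGGGRR
GGGGGGRR
GGGGBBBB
GGGGBBBB
GGGGGGGG
After op 2 paint(0,6,Y):
GGGGGGYG
GGGGGGRR
GGGGGGRR
GGGGBBBB
GGGGBBBB
GGGGGGGG
After op 3 fill(2,6,G) [4 cells changed]:
GGGGGGYG
GGGGGGGG
GGGGGGGG
GGGGBBBB
GGGGBBBB
GGGGGGGG

Answer: GGGGGGYG
GGGGGGGG
GGGGGGGG
GGGGBBBB
GGGGBBBB
GGGGGGGG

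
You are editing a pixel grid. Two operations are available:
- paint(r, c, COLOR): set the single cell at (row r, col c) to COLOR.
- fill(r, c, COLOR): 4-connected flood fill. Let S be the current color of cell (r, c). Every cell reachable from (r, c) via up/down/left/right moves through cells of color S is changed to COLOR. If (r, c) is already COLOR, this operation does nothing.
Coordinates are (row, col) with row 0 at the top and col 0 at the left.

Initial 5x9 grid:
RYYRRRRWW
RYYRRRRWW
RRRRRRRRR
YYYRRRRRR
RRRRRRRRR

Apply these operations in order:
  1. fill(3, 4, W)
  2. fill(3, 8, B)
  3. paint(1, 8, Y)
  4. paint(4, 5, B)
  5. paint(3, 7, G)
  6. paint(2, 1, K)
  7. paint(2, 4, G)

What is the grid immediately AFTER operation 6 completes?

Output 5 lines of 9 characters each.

After op 1 fill(3,4,W) [34 cells changed]:
WYYWWWWWW
WYYWWWWWW
WWWWWWWWW
YYYWWWWWW
WWWWWWWWW
After op 2 fill(3,8,B) [38 cells changed]:
BYYBBBBBB
BYYBBBBBB
BBBBBBBBB
YYYBBBBBB
BBBBBBBBB
After op 3 paint(1,8,Y):
BYYBBBBBB
BYYBBBBBY
BBBBBBBBB
YYYBBBBBB
BBBBBBBBB
After op 4 paint(4,5,B):
BYYBBBBBB
BYYBBBBBY
BBBBBBBBB
YYYBBBBBB
BBBBBBBBB
After op 5 paint(3,7,G):
BYYBBBBBB
BYYBBBBBY
BBBBBBBBB
YYYBBBBGB
BBBBBBBBB
After op 6 paint(2,1,K):
BYYBBBBBB
BYYBBBBBY
BKBBBBBBB
YYYBBBBGB
BBBBBBBBB

Answer: BYYBBBBBB
BYYBBBBBY
BKBBBBBBB
YYYBBBBGB
BBBBBBBBB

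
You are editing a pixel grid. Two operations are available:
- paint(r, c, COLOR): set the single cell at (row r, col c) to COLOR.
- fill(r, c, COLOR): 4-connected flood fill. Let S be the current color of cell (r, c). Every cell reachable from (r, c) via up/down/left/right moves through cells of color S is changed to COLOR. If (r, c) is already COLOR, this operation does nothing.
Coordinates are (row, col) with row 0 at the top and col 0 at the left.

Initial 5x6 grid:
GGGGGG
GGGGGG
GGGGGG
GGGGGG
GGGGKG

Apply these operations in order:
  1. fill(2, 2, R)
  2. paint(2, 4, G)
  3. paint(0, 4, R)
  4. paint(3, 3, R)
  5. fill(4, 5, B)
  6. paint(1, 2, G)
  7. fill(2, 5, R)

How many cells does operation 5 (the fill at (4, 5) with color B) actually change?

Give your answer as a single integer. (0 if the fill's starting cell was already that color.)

Answer: 28

Derivation:
After op 1 fill(2,2,R) [29 cells changed]:
RRRRRR
RRRRRR
RRRRRR
RRRRRR
RRRRKR
After op 2 paint(2,4,G):
RRRRRR
RRRRRR
RRRRGR
RRRRRR
RRRRKR
After op 3 paint(0,4,R):
RRRRRR
RRRRRR
RRRRGR
RRRRRR
RRRRKR
After op 4 paint(3,3,R):
RRRRRR
RRRRRR
RRRRGR
RRRRRR
RRRRKR
After op 5 fill(4,5,B) [28 cells changed]:
BBBBBB
BBBBBB
BBBBGB
BBBBBB
BBBBKB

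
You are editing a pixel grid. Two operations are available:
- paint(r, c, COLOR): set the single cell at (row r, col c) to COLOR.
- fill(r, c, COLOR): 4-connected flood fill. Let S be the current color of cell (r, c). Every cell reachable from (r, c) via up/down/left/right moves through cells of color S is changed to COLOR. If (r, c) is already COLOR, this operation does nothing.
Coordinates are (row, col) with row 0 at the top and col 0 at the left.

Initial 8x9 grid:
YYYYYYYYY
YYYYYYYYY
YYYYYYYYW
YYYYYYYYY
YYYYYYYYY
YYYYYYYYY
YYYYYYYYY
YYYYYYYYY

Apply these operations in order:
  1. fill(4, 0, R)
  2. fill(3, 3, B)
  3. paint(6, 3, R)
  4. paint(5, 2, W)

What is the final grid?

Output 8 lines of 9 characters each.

Answer: BBBBBBBBB
BBBBBBBBB
BBBBBBBBW
BBBBBBBBB
BBBBBBBBB
BBWBBBBBB
BBBRBBBBB
BBBBBBBBB

Derivation:
After op 1 fill(4,0,R) [71 cells changed]:
RRRRRRRRR
RRRRRRRRR
RRRRRRRRW
RRRRRRRRR
RRRRRRRRR
RRRRRRRRR
RRRRRRRRR
RRRRRRRRR
After op 2 fill(3,3,B) [71 cells changed]:
BBBBBBBBB
BBBBBBBBB
BBBBBBBBW
BBBBBBBBB
BBBBBBBBB
BBBBBBBBB
BBBBBBBBB
BBBBBBBBB
After op 3 paint(6,3,R):
BBBBBBBBB
BBBBBBBBB
BBBBBBBBW
BBBBBBBBB
BBBBBBBBB
BBBBBBBBB
BBBRBBBBB
BBBBBBBBB
After op 4 paint(5,2,W):
BBBBBBBBB
BBBBBBBBB
BBBBBBBBW
BBBBBBBBB
BBBBBBBBB
BBWBBBBBB
BBBRBBBBB
BBBBBBBBB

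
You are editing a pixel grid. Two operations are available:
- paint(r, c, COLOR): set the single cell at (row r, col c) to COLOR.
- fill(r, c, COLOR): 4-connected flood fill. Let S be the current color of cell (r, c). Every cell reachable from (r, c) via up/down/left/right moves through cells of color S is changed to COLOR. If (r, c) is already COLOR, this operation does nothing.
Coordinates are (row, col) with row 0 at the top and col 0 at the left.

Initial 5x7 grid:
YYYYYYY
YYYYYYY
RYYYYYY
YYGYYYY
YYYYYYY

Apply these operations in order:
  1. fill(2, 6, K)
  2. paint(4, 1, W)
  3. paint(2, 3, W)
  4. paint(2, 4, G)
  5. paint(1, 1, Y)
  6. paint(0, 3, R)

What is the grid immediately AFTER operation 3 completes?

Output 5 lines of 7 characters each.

Answer: KKKKKKK
KKKKKKK
RKKWKKK
KKGKKKK
KWKKKKK

Derivation:
After op 1 fill(2,6,K) [33 cells changed]:
KKKKKKK
KKKKKKK
RKKKKKK
KKGKKKK
KKKKKKK
After op 2 paint(4,1,W):
KKKKKKK
KKKKKKK
RKKKKKK
KKGKKKK
KWKKKKK
After op 3 paint(2,3,W):
KKKKKKK
KKKKKKK
RKKWKKK
KKGKKKK
KWKKKKK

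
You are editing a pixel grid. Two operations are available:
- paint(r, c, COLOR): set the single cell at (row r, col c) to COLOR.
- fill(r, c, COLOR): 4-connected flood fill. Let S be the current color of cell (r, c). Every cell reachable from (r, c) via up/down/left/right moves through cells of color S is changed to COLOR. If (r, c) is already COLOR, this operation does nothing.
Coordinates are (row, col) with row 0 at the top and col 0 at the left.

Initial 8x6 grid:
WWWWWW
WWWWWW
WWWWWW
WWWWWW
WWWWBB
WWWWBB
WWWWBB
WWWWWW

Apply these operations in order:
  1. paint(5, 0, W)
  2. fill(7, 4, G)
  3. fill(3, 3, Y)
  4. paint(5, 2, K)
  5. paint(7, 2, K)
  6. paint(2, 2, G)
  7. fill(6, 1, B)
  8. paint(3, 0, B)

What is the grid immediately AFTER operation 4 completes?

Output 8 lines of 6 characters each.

Answer: YYYYYY
YYYYYY
YYYYYY
YYYYYY
YYYYBB
YYKYBB
YYYYBB
YYYYYY

Derivation:
After op 1 paint(5,0,W):
WWWWWW
WWWWWW
WWWWWW
WWWWWW
WWWWBB
WWWWBB
WWWWBB
WWWWWW
After op 2 fill(7,4,G) [42 cells changed]:
GGGGGG
GGGGGG
GGGGGG
GGGGGG
GGGGBB
GGGGBB
GGGGBB
GGGGGG
After op 3 fill(3,3,Y) [42 cells changed]:
YYYYYY
YYYYYY
YYYYYY
YYYYYY
YYYYBB
YYYYBB
YYYYBB
YYYYYY
After op 4 paint(5,2,K):
YYYYYY
YYYYYY
YYYYYY
YYYYYY
YYYYBB
YYKYBB
YYYYBB
YYYYYY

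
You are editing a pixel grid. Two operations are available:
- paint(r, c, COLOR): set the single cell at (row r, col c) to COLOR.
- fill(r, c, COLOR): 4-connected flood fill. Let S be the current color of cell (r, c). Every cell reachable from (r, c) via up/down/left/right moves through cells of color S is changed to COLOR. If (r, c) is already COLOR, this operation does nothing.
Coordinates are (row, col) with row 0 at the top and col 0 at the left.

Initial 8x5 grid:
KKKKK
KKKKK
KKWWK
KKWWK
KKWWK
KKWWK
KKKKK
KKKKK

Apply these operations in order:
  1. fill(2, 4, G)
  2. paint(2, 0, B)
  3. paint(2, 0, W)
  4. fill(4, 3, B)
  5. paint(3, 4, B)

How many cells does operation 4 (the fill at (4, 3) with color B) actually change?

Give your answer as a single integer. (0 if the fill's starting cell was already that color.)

Answer: 8

Derivation:
After op 1 fill(2,4,G) [32 cells changed]:
GGGGG
GGGGG
GGWWG
GGWWG
GGWWG
GGWWG
GGGGG
GGGGG
After op 2 paint(2,0,B):
GGGGG
GGGGG
BGWWG
GGWWG
GGWWG
GGWWG
GGGGG
GGGGG
After op 3 paint(2,0,W):
GGGGG
GGGGG
WGWWG
GGWWG
GGWWG
GGWWG
GGGGG
GGGGG
After op 4 fill(4,3,B) [8 cells changed]:
GGGGG
GGGGG
WGBBG
GGBBG
GGBBG
GGBBG
GGGGG
GGGGG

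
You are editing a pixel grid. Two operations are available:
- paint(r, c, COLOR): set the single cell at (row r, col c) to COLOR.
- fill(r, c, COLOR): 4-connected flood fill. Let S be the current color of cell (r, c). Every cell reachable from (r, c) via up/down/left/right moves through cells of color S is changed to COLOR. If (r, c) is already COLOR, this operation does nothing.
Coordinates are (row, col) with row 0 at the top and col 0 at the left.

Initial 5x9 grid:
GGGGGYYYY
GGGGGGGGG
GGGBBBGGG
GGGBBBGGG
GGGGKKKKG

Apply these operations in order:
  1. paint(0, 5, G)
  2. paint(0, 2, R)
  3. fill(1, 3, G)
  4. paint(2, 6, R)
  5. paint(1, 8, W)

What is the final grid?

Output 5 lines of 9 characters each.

After op 1 paint(0,5,G):
GGGGGGYYY
GGGGGGGGG
GGGBBBGGG
GGGBBBGGG
GGGGKKKKG
After op 2 paint(0,2,R):
GGRGGGYYY
GGGGGGGGG
GGGBBBGGG
GGGBBBGGG
GGGGKKKKG
After op 3 fill(1,3,G) [0 cells changed]:
GGRGGGYYY
GGGGGGGGG
GGGBBBGGG
GGGBBBGGG
GGGGKKKKG
After op 4 paint(2,6,R):
GGRGGGYYY
GGGGGGGGG
GGGBBBRGG
GGGBBBGGG
GGGGKKKKG
After op 5 paint(1,8,W):
GGRGGGYYY
GGGGGGGGW
GGGBBBRGG
GGGBBBGGG
GGGGKKKKG

Answer: GGRGGGYYY
GGGGGGGGW
GGGBBBRGG
GGGBBBGGG
GGGGKKKKG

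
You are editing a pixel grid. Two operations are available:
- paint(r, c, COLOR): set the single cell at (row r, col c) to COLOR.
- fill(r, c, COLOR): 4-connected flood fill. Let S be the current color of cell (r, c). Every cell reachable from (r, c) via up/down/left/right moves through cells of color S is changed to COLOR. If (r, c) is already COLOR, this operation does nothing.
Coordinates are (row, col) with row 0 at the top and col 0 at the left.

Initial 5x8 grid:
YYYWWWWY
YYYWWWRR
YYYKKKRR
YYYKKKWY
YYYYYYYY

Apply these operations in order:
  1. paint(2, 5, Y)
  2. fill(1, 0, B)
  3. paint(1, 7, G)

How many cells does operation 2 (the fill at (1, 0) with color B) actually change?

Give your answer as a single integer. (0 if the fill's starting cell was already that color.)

Answer: 21

Derivation:
After op 1 paint(2,5,Y):
YYYWWWWY
YYYWWWRR
YYYKKYRR
YYYKKKWY
YYYYYYYY
After op 2 fill(1,0,B) [21 cells changed]:
BBBWWWWY
BBBWWWRR
BBBKKYRR
BBBKKKWB
BBBBBBBB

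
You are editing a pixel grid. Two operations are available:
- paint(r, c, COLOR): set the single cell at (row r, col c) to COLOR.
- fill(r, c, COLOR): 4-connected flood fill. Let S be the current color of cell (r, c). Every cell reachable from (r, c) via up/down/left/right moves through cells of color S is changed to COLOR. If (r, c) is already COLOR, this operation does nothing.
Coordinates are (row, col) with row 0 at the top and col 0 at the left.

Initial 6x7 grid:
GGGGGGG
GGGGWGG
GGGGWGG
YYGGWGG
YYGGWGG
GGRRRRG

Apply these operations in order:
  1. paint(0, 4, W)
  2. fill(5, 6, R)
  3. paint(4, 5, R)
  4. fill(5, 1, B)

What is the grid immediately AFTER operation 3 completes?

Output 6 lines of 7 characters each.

After op 1 paint(0,4,W):
GGGGWGG
GGGGWGG
GGGGWGG
YYGGWGG
YYGGWGG
GGRRRRG
After op 2 fill(5,6,R) [11 cells changed]:
GGGGWRR
GGGGWRR
GGGGWRR
YYGGWRR
YYGGWRR
GGRRRRR
After op 3 paint(4,5,R):
GGGGWRR
GGGGWRR
GGGGWRR
YYGGWRR
YYGGWRR
GGRRRRR

Answer: GGGGWRR
GGGGWRR
GGGGWRR
YYGGWRR
YYGGWRR
GGRRRRR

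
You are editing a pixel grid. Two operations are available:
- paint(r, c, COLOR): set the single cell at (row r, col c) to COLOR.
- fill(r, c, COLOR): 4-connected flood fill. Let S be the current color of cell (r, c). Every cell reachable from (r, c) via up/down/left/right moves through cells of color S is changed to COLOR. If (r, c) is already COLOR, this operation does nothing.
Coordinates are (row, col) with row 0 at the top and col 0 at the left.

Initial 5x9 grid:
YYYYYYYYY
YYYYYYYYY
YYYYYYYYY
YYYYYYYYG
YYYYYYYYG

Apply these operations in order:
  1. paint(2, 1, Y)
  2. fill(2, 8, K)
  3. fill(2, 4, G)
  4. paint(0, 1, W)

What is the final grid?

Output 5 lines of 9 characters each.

Answer: GWGGGGGGG
GGGGGGGGG
GGGGGGGGG
GGGGGGGGG
GGGGGGGGG

Derivation:
After op 1 paint(2,1,Y):
YYYYYYYYY
YYYYYYYYY
YYYYYYYYY
YYYYYYYYG
YYYYYYYYG
After op 2 fill(2,8,K) [43 cells changed]:
KKKKKKKKK
KKKKKKKKK
KKKKKKKKK
KKKKKKKKG
KKKKKKKKG
After op 3 fill(2,4,G) [43 cells changed]:
GGGGGGGGG
GGGGGGGGG
GGGGGGGGG
GGGGGGGGG
GGGGGGGGG
After op 4 paint(0,1,W):
GWGGGGGGG
GGGGGGGGG
GGGGGGGGG
GGGGGGGGG
GGGGGGGGG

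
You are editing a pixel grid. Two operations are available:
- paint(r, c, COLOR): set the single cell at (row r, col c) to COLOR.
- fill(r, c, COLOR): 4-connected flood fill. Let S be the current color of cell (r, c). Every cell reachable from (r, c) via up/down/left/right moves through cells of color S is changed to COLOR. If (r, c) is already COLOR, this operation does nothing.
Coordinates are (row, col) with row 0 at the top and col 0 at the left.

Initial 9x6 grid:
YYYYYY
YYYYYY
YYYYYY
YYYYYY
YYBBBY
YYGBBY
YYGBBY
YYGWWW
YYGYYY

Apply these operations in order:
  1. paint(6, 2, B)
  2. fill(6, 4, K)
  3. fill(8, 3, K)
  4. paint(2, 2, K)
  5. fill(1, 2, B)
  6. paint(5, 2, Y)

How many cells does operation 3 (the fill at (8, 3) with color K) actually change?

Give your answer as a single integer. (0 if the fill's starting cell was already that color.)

Answer: 3

Derivation:
After op 1 paint(6,2,B):
YYYYYY
YYYYYY
YYYYYY
YYYYYY
YYBBBY
YYGBBY
YYBBBY
YYGWWW
YYGYYY
After op 2 fill(6,4,K) [8 cells changed]:
YYYYYY
YYYYYY
YYYYYY
YYYYYY
YYKKKY
YYGKKY
YYKKKY
YYGWWW
YYGYYY
After op 3 fill(8,3,K) [3 cells changed]:
YYYYYY
YYYYYY
YYYYYY
YYYYYY
YYKKKY
YYGKKY
YYKKKY
YYGWWW
YYGKKK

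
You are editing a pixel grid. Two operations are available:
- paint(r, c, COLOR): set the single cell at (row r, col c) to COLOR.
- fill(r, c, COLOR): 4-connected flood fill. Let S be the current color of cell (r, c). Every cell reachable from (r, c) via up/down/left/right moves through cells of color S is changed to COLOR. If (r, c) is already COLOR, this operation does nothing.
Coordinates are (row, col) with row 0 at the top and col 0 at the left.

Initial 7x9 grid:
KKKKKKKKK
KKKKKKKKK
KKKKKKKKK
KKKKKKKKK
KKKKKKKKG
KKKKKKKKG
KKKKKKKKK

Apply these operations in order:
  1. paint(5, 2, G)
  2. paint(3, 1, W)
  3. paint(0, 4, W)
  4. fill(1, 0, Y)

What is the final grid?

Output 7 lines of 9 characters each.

Answer: YYYYWYYYY
YYYYYYYYY
YYYYYYYYY
YWYYYYYYY
YYYYYYYYG
YYGYYYYYG
YYYYYYYYY

Derivation:
After op 1 paint(5,2,G):
KKKKKKKKK
KKKKKKKKK
KKKKKKKKK
KKKKKKKKK
KKKKKKKKG
KKGKKKKKG
KKKKKKKKK
After op 2 paint(3,1,W):
KKKKKKKKK
KKKKKKKKK
KKKKKKKKK
KWKKKKKKK
KKKKKKKKG
KKGKKKKKG
KKKKKKKKK
After op 3 paint(0,4,W):
KKKKWKKKK
KKKKKKKKK
KKKKKKKKK
KWKKKKKKK
KKKKKKKKG
KKGKKKKKG
KKKKKKKKK
After op 4 fill(1,0,Y) [58 cells changed]:
YYYYWYYYY
YYYYYYYYY
YYYYYYYYY
YWYYYYYYY
YYYYYYYYG
YYGYYYYYG
YYYYYYYYY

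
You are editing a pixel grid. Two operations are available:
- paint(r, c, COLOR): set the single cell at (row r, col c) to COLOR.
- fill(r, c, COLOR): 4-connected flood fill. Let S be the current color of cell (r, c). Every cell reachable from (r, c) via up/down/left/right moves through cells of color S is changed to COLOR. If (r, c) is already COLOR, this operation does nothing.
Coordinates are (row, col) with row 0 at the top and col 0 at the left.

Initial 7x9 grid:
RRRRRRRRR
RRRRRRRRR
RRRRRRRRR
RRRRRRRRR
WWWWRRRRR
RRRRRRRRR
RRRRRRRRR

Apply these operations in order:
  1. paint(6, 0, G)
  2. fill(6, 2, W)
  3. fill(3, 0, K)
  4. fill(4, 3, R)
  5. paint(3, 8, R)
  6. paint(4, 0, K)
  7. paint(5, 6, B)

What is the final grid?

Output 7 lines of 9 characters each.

After op 1 paint(6,0,G):
RRRRRRRRR
RRRRRRRRR
RRRRRRRRR
RRRRRRRRR
WWWWRRRRR
RRRRRRRRR
GRRRRRRRR
After op 2 fill(6,2,W) [58 cells changed]:
WWWWWWWWW
WWWWWWWWW
WWWWWWWWW
WWWWWWWWW
WWWWWWWWW
WWWWWWWWW
GWWWWWWWW
After op 3 fill(3,0,K) [62 cells changed]:
KKKKKKKKK
KKKKKKKKK
KKKKKKKKK
KKKKKKKKK
KKKKKKKKK
KKKKKKKKK
GKKKKKKKK
After op 4 fill(4,3,R) [62 cells changed]:
RRRRRRRRR
RRRRRRRRR
RRRRRRRRR
RRRRRRRRR
RRRRRRRRR
RRRRRRRRR
GRRRRRRRR
After op 5 paint(3,8,R):
RRRRRRRRR
RRRRRRRRR
RRRRRRRRR
RRRRRRRRR
RRRRRRRRR
RRRRRRRRR
GRRRRRRRR
After op 6 paint(4,0,K):
RRRRRRRRR
RRRRRRRRR
RRRRRRRRR
RRRRRRRRR
KRRRRRRRR
RRRRRRRRR
GRRRRRRRR
After op 7 paint(5,6,B):
RRRRRRRRR
RRRRRRRRR
RRRRRRRRR
RRRRRRRRR
KRRRRRRRR
RRRRRRBRR
GRRRRRRRR

Answer: RRRRRRRRR
RRRRRRRRR
RRRRRRRRR
RRRRRRRRR
KRRRRRRRR
RRRRRRBRR
GRRRRRRRR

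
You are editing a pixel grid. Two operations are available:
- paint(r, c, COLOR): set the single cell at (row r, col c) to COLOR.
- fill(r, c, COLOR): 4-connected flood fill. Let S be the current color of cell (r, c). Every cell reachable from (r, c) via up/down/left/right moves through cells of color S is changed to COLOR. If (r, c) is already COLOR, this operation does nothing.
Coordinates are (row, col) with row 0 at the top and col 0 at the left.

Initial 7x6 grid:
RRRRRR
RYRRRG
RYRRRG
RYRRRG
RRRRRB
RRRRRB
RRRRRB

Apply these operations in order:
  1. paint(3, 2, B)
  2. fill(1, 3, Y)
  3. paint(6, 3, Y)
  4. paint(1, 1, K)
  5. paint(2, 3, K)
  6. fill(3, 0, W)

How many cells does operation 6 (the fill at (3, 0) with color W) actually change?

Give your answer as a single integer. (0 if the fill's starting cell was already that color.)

After op 1 paint(3,2,B):
RRRRRR
RYRRRG
RYRRRG
RYBRRG
RRRRRB
RRRRRB
RRRRRB
After op 2 fill(1,3,Y) [32 cells changed]:
YYYYYY
YYYYYG
YYYYYG
YYBYYG
YYYYYB
YYYYYB
YYYYYB
After op 3 paint(6,3,Y):
YYYYYY
YYYYYG
YYYYYG
YYBYYG
YYYYYB
YYYYYB
YYYYYB
After op 4 paint(1,1,K):
YYYYYY
YKYYYG
YYYYYG
YYBYYG
YYYYYB
YYYYYB
YYYYYB
After op 5 paint(2,3,K):
YYYYYY
YKYYYG
YYYKYG
YYBYYG
YYYYYB
YYYYYB
YYYYYB
After op 6 fill(3,0,W) [33 cells changed]:
WWWWWW
WKWWWG
WWWKWG
WWBWWG
WWWWWB
WWWWWB
WWWWWB

Answer: 33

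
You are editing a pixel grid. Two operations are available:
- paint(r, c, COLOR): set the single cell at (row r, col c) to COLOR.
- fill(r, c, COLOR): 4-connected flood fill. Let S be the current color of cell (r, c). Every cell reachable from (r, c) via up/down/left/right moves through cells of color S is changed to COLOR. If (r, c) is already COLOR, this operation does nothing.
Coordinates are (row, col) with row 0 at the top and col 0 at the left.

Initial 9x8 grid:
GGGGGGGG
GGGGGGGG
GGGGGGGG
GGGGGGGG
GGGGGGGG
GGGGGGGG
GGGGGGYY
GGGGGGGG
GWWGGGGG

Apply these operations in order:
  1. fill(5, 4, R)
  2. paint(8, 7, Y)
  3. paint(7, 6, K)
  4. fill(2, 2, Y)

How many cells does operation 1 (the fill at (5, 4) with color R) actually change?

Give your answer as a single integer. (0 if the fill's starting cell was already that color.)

Answer: 68

Derivation:
After op 1 fill(5,4,R) [68 cells changed]:
RRRRRRRR
RRRRRRRR
RRRRRRRR
RRRRRRRR
RRRRRRRR
RRRRRRRR
RRRRRRYY
RRRRRRRR
RWWRRRRR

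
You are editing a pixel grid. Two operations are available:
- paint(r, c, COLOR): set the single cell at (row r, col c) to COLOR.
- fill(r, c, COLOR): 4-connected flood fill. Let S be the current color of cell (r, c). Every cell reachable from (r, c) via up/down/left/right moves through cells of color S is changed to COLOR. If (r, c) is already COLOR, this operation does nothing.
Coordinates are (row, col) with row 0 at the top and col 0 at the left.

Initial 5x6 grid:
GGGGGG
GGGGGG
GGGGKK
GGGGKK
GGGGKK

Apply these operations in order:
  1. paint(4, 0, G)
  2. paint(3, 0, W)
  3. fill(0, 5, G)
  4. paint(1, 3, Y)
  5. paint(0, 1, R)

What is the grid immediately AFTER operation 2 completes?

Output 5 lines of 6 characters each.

After op 1 paint(4,0,G):
GGGGGG
GGGGGG
GGGGKK
GGGGKK
GGGGKK
After op 2 paint(3,0,W):
GGGGGG
GGGGGG
GGGGKK
WGGGKK
GGGGKK

Answer: GGGGGG
GGGGGG
GGGGKK
WGGGKK
GGGGKK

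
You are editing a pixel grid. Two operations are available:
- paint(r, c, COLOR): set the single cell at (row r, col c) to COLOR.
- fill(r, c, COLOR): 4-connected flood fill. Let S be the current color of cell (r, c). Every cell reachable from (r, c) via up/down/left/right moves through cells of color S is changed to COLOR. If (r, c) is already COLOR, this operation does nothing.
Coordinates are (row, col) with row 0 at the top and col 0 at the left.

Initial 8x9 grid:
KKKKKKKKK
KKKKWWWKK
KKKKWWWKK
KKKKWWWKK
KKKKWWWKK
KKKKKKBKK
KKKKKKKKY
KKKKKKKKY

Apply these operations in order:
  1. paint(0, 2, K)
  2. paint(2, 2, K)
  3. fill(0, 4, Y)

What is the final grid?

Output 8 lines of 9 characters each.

Answer: YYYYYYYYY
YYYYWWWYY
YYYYWWWYY
YYYYWWWYY
YYYYWWWYY
YYYYYYBYY
YYYYYYYYY
YYYYYYYYY

Derivation:
After op 1 paint(0,2,K):
KKKKKKKKK
KKKKWWWKK
KKKKWWWKK
KKKKWWWKK
KKKKWWWKK
KKKKKKBKK
KKKKKKKKY
KKKKKKKKY
After op 2 paint(2,2,K):
KKKKKKKKK
KKKKWWWKK
KKKKWWWKK
KKKKWWWKK
KKKKWWWKK
KKKKKKBKK
KKKKKKKKY
KKKKKKKKY
After op 3 fill(0,4,Y) [57 cells changed]:
YYYYYYYYY
YYYYWWWYY
YYYYWWWYY
YYYYWWWYY
YYYYWWWYY
YYYYYYBYY
YYYYYYYYY
YYYYYYYYY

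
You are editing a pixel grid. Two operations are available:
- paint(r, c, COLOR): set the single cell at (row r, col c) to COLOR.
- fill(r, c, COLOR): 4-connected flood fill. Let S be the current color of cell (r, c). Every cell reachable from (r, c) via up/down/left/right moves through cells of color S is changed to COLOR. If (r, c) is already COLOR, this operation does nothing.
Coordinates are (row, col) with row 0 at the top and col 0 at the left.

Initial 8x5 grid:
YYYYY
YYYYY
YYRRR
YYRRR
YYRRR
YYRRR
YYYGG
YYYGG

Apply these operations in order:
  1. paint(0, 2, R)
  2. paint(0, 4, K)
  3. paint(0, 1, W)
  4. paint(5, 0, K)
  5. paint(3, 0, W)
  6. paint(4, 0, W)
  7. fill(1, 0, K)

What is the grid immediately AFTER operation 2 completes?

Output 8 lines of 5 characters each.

Answer: YYRYK
YYYYY
YYRRR
YYRRR
YYRRR
YYRRR
YYYGG
YYYGG

Derivation:
After op 1 paint(0,2,R):
YYRYY
YYYYY
YYRRR
YYRRR
YYRRR
YYRRR
YYYGG
YYYGG
After op 2 paint(0,4,K):
YYRYK
YYYYY
YYRRR
YYRRR
YYRRR
YYRRR
YYYGG
YYYGG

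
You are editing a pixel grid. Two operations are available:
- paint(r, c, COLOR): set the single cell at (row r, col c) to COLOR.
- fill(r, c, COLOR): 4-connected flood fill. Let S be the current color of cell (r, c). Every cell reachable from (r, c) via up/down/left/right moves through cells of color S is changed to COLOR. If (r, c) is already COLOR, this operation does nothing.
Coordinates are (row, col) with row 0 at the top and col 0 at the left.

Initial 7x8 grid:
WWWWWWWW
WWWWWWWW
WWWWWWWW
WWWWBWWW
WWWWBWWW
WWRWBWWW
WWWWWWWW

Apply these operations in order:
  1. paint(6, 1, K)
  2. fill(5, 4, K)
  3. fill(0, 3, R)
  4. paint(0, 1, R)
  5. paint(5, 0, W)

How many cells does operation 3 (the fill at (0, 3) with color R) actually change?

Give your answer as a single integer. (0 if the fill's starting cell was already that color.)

Answer: 51

Derivation:
After op 1 paint(6,1,K):
WWWWWWWW
WWWWWWWW
WWWWWWWW
WWWWBWWW
WWWWBWWW
WWRWBWWW
WKWWWWWW
After op 2 fill(5,4,K) [3 cells changed]:
WWWWWWWW
WWWWWWWW
WWWWWWWW
WWWWKWWW
WWWWKWWW
WWRWKWWW
WKWWWWWW
After op 3 fill(0,3,R) [51 cells changed]:
RRRRRRRR
RRRRRRRR
RRRRRRRR
RRRRKRRR
RRRRKRRR
RRRRKRRR
RKRRRRRR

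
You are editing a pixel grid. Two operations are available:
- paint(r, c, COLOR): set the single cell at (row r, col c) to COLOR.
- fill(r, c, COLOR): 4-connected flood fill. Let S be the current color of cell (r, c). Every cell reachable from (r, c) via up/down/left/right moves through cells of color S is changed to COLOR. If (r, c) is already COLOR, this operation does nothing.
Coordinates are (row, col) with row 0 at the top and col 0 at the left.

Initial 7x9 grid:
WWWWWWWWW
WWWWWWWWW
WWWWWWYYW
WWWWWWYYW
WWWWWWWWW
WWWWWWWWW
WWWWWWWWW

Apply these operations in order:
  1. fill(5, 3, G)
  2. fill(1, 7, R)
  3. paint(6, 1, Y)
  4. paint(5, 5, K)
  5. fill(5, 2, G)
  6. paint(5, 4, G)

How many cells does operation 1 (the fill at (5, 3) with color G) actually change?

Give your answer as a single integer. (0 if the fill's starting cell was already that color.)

Answer: 59

Derivation:
After op 1 fill(5,3,G) [59 cells changed]:
GGGGGGGGG
GGGGGGGGG
GGGGGGYYG
GGGGGGYYG
GGGGGGGGG
GGGGGGGGG
GGGGGGGGG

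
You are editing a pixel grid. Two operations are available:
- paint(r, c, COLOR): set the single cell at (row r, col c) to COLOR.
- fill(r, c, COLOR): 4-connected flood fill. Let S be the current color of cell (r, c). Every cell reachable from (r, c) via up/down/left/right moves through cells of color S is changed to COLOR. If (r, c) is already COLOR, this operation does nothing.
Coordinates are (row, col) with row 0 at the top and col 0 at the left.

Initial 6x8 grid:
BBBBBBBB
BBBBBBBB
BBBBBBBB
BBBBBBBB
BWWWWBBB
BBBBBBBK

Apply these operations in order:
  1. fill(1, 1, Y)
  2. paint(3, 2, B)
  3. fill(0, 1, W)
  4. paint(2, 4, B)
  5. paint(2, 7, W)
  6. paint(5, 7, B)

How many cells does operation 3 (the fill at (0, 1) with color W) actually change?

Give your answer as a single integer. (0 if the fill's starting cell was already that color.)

After op 1 fill(1,1,Y) [43 cells changed]:
YYYYYYYY
YYYYYYYY
YYYYYYYY
YYYYYYYY
YWWWWYYY
YYYYYYYK
After op 2 paint(3,2,B):
YYYYYYYY
YYYYYYYY
YYYYYYYY
YYBYYYYY
YWWWWYYY
YYYYYYYK
After op 3 fill(0,1,W) [42 cells changed]:
WWWWWWWW
WWWWWWWW
WWWWWWWW
WWBWWWWW
WWWWWWWW
WWWWWWWK

Answer: 42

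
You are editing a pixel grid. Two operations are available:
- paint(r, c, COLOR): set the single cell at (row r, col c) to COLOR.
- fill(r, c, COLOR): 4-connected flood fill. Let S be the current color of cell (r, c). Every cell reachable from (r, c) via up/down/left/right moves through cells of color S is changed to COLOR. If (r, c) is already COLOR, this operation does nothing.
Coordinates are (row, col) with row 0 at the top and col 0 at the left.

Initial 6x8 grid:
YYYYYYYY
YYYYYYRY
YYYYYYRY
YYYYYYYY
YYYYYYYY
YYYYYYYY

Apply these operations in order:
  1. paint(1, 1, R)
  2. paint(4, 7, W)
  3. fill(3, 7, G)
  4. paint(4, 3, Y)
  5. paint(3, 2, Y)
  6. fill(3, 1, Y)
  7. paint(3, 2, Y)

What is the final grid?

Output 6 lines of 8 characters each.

After op 1 paint(1,1,R):
YYYYYYYY
YRYYYYRY
YYYYYYRY
YYYYYYYY
YYYYYYYY
YYYYYYYY
After op 2 paint(4,7,W):
YYYYYYYY
YRYYYYRY
YYYYYYRY
YYYYYYYY
YYYYYYYW
YYYYYYYY
After op 3 fill(3,7,G) [44 cells changed]:
GGGGGGGG
GRGGGGRG
GGGGGGRG
GGGGGGGG
GGGGGGGW
GGGGGGGG
After op 4 paint(4,3,Y):
GGGGGGGG
GRGGGGRG
GGGGGGRG
GGGGGGGG
GGGYGGGW
GGGGGGGG
After op 5 paint(3,2,Y):
GGGGGGGG
GRGGGGRG
GGGGGGRG
GGYGGGGG
GGGYGGGW
GGGGGGGG
After op 6 fill(3,1,Y) [42 cells changed]:
YYYYYYYY
YRYYYYRY
YYYYYYRY
YYYYYYYY
YYYYYYYW
YYYYYYYY
After op 7 paint(3,2,Y):
YYYYYYYY
YRYYYYRY
YYYYYYRY
YYYYYYYY
YYYYYYYW
YYYYYYYY

Answer: YYYYYYYY
YRYYYYRY
YYYYYYRY
YYYYYYYY
YYYYYYYW
YYYYYYYY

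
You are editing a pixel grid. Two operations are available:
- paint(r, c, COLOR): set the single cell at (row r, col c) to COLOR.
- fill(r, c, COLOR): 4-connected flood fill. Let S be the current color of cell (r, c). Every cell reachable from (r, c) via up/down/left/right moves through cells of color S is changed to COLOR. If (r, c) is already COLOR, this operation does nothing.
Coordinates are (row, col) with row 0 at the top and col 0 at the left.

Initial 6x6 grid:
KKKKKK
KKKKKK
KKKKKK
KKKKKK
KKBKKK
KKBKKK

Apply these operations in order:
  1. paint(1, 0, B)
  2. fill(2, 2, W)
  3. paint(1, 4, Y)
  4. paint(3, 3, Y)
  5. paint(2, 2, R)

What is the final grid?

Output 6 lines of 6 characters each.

After op 1 paint(1,0,B):
KKKKKK
BKKKKK
KKKKKK
KKKKKK
KKBKKK
KKBKKK
After op 2 fill(2,2,W) [33 cells changed]:
WWWWWW
BWWWWW
WWWWWW
WWWWWW
WWBWWW
WWBWWW
After op 3 paint(1,4,Y):
WWWWWW
BWWWYW
WWWWWW
WWWWWW
WWBWWW
WWBWWW
After op 4 paint(3,3,Y):
WWWWWW
BWWWYW
WWWWWW
WWWYWW
WWBWWW
WWBWWW
After op 5 paint(2,2,R):
WWWWWW
BWWWYW
WWRWWW
WWWYWW
WWBWWW
WWBWWW

Answer: WWWWWW
BWWWYW
WWRWWW
WWWYWW
WWBWWW
WWBWWW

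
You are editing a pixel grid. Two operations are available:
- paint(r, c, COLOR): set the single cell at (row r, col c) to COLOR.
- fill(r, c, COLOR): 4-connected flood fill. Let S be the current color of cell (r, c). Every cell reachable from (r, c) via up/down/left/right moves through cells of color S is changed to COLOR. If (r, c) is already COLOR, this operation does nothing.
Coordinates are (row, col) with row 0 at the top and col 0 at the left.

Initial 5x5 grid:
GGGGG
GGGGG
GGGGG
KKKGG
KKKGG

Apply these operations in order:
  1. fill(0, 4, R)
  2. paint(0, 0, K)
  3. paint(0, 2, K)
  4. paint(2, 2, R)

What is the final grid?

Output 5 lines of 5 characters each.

Answer: KRKRR
RRRRR
RRRRR
KKKRR
KKKRR

Derivation:
After op 1 fill(0,4,R) [19 cells changed]:
RRRRR
RRRRR
RRRRR
KKKRR
KKKRR
After op 2 paint(0,0,K):
KRRRR
RRRRR
RRRRR
KKKRR
KKKRR
After op 3 paint(0,2,K):
KRKRR
RRRRR
RRRRR
KKKRR
KKKRR
After op 4 paint(2,2,R):
KRKRR
RRRRR
RRRRR
KKKRR
KKKRR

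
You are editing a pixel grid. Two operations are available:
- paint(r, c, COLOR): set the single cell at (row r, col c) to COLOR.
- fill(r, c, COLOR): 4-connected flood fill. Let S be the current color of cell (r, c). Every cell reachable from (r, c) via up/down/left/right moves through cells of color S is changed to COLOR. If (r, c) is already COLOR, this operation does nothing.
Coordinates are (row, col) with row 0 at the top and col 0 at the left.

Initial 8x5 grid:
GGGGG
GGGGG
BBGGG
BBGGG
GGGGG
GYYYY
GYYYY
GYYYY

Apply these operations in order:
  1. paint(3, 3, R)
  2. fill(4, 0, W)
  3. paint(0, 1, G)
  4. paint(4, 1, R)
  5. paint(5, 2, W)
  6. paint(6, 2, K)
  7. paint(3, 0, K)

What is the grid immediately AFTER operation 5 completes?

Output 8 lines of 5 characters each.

Answer: WGWWW
WWWWW
BBWWW
BBWRW
WRWWW
WYWYY
WYYYY
WYYYY

Derivation:
After op 1 paint(3,3,R):
GGGGG
GGGGG
BBGGG
BBGRG
GGGGG
GYYYY
GYYYY
GYYYY
After op 2 fill(4,0,W) [23 cells changed]:
WWWWW
WWWWW
BBWWW
BBWRW
WWWWW
WYYYY
WYYYY
WYYYY
After op 3 paint(0,1,G):
WGWWW
WWWWW
BBWWW
BBWRW
WWWWW
WYYYY
WYYYY
WYYYY
After op 4 paint(4,1,R):
WGWWW
WWWWW
BBWWW
BBWRW
WRWWW
WYYYY
WYYYY
WYYYY
After op 5 paint(5,2,W):
WGWWW
WWWWW
BBWWW
BBWRW
WRWWW
WYWYY
WYYYY
WYYYY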